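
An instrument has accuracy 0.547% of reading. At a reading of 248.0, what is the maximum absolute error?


Absolute error = (accuracy% / 100) * reading.
Error = (0.547 / 100) * 248.0
Error = 0.00547 * 248.0
Error = 1.3566

1.3566


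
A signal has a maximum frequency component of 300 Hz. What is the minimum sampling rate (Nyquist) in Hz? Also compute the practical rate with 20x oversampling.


By Nyquist theorem, fs_min = 2 * fmax.
fs_min = 2 * 300 = 600 Hz
Practical rate = 20 * fs_min = 20 * 600 = 12000 Hz

fs_min = 600 Hz, fs_practical = 12000 Hz


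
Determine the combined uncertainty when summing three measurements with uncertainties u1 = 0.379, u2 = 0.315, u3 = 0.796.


For a sum of independent quantities, uc = sqrt(u1^2 + u2^2 + u3^2).
uc = sqrt(0.379^2 + 0.315^2 + 0.796^2)
uc = sqrt(0.143641 + 0.099225 + 0.633616)
uc = 0.9362

0.9362


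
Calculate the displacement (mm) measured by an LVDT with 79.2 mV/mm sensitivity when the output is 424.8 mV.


Displacement = Vout / sensitivity.
d = 424.8 / 79.2
d = 5.364 mm

5.364 mm


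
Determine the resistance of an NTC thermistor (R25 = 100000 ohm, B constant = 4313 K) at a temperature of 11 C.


NTC thermistor equation: Rt = R25 * exp(B * (1/T - 1/T25)).
T in Kelvin: 284.15 K, T25 = 298.15 K
1/T - 1/T25 = 1/284.15 - 1/298.15 = 0.00016525
B * (1/T - 1/T25) = 4313 * 0.00016525 = 0.7127
Rt = 100000 * exp(0.7127) = 203955.2 ohm

203955.2 ohm


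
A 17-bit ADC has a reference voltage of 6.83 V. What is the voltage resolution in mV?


The resolution (LSB) of an ADC is Vref / 2^n.
LSB = 6.83 / 2^17
LSB = 6.83 / 131072
LSB = 5.211e-05 V = 0.05210876 mV

0.05210876 mV


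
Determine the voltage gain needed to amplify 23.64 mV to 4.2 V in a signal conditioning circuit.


Gain = Vout / Vin (converting to same units).
G = 4.2 V / 23.64 mV
G = 4200.0 mV / 23.64 mV
G = 177.66

177.66


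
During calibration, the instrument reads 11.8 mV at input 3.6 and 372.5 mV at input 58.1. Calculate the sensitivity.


Sensitivity = (y2 - y1) / (x2 - x1).
S = (372.5 - 11.8) / (58.1 - 3.6)
S = 360.7 / 54.5
S = 6.6183 mV/unit

6.6183 mV/unit


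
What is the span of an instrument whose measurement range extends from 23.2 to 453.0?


Span = upper range - lower range.
Span = 453.0 - (23.2)
Span = 429.8

429.8


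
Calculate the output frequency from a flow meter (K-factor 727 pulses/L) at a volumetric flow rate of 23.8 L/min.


Frequency = K * Q / 60 (converting L/min to L/s).
f = 727 * 23.8 / 60
f = 17302.6 / 60
f = 288.38 Hz

288.38 Hz


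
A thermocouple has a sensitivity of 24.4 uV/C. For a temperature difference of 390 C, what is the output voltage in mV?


The thermocouple output V = sensitivity * dT.
V = 24.4 uV/C * 390 C
V = 9516.0 uV
V = 9.516 mV

9.516 mV


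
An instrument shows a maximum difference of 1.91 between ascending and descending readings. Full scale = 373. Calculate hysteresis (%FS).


Hysteresis = (max difference / full scale) * 100%.
H = (1.91 / 373) * 100
H = 0.512 %FS

0.512 %FS


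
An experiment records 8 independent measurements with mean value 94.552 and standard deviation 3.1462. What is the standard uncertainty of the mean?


The standard uncertainty for Type A evaluation is u = s / sqrt(n).
u = 3.1462 / sqrt(8)
u = 3.1462 / 2.8284
u = 1.1123

1.1123


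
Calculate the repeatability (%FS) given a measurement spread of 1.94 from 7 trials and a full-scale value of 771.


Repeatability = (spread / full scale) * 100%.
R = (1.94 / 771) * 100
R = 0.252 %FS

0.252 %FS


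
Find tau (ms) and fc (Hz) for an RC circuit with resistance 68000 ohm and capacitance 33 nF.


Time constant: tau = R * C.
tau = 68000 * 3.30e-08 = 0.002244 s
tau = 2.244 ms
Cutoff frequency: fc = 1 / (2*pi*R*C).
fc = 1 / (2*pi*0.002244) = 70.92 Hz

tau = 2.244 ms, fc = 70.92 Hz


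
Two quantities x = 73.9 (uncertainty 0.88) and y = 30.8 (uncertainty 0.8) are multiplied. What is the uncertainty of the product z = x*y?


For a product z = x*y, the relative uncertainty is:
uz/z = sqrt((ux/x)^2 + (uy/y)^2)
Relative uncertainties: ux/x = 0.88/73.9 = 0.011908
uy/y = 0.8/30.8 = 0.025974
z = 73.9 * 30.8 = 2276.1
uz = 2276.1 * sqrt(0.011908^2 + 0.025974^2) = 65.037

65.037


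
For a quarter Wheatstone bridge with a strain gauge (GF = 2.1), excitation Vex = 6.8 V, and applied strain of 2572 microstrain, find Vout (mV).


Quarter bridge output: Vout = (GF * epsilon * Vex) / 4.
Vout = (2.1 * 2572e-6 * 6.8) / 4
Vout = 0.03672816 / 4 V
Vout = 0.00918204 V = 9.182 mV

9.182 mV


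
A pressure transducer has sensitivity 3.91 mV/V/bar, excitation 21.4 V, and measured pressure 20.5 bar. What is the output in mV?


Output = sensitivity * Vex * P.
Vout = 3.91 * 21.4 * 20.5
Vout = 83.674 * 20.5
Vout = 1715.32 mV

1715.32 mV


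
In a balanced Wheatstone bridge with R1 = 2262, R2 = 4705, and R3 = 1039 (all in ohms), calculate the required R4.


At balance: R1*R4 = R2*R3, so R4 = R2*R3/R1.
R4 = 4705 * 1039 / 2262
R4 = 4888495 / 2262
R4 = 2161.14 ohm

2161.14 ohm


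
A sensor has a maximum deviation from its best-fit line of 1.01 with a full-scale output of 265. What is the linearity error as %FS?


Linearity error = (max deviation / full scale) * 100%.
Linearity = (1.01 / 265) * 100
Linearity = 0.381 %FS

0.381 %FS


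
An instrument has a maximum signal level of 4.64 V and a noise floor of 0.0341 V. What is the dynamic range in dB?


Dynamic range = 20 * log10(Vmax / Vnoise).
DR = 20 * log10(4.64 / 0.0341)
DR = 20 * log10(136.07)
DR = 42.68 dB

42.68 dB


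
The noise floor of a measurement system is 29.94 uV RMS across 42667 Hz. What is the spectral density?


Noise spectral density = Vrms / sqrt(BW).
NSD = 29.94 / sqrt(42667)
NSD = 29.94 / 206.5599
NSD = 0.1449 uV/sqrt(Hz)

0.1449 uV/sqrt(Hz)


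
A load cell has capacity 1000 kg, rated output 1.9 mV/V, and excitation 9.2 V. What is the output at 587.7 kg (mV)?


Vout = rated_output * Vex * (load / capacity).
Vout = 1.9 * 9.2 * (587.7 / 1000)
Vout = 1.9 * 9.2 * 0.5877
Vout = 10.273 mV

10.273 mV


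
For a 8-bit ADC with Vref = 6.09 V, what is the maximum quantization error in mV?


The maximum quantization error is +/- LSB/2.
LSB = Vref / 2^n = 6.09 / 256 = 0.02378906 V
Max error = LSB / 2 = 0.02378906 / 2 = 0.01189453 V
Max error = 11.8945 mV

11.8945 mV


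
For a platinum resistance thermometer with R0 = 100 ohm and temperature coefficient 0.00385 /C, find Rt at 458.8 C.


The RTD equation: Rt = R0 * (1 + alpha * T).
Rt = 100 * (1 + 0.00385 * 458.8)
Rt = 100 * (1 + 1.76638)
Rt = 100 * 2.76638
Rt = 276.638 ohm

276.638 ohm


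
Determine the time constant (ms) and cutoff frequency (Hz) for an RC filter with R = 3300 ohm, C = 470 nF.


Time constant: tau = R * C.
tau = 3300 * 4.70e-07 = 0.001551 s
tau = 1.551 ms
Cutoff frequency: fc = 1 / (2*pi*R*C).
fc = 1 / (2*pi*0.001551) = 102.61 Hz

tau = 1.551 ms, fc = 102.61 Hz


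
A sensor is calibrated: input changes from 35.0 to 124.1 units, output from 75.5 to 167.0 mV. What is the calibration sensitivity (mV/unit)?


Sensitivity = (y2 - y1) / (x2 - x1).
S = (167.0 - 75.5) / (124.1 - 35.0)
S = 91.5 / 89.1
S = 1.0269 mV/unit

1.0269 mV/unit


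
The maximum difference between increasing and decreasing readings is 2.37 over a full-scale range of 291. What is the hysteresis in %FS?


Hysteresis = (max difference / full scale) * 100%.
H = (2.37 / 291) * 100
H = 0.814 %FS

0.814 %FS


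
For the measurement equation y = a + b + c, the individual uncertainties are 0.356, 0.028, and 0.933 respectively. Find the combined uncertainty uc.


For a sum of independent quantities, uc = sqrt(u1^2 + u2^2 + u3^2).
uc = sqrt(0.356^2 + 0.028^2 + 0.933^2)
uc = sqrt(0.126736 + 0.000784 + 0.870489)
uc = 0.999

0.999


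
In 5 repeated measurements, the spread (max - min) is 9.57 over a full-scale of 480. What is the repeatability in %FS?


Repeatability = (spread / full scale) * 100%.
R = (9.57 / 480) * 100
R = 1.994 %FS

1.994 %FS


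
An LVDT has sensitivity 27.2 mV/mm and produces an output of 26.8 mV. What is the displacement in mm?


Displacement = Vout / sensitivity.
d = 26.8 / 27.2
d = 0.985 mm

0.985 mm


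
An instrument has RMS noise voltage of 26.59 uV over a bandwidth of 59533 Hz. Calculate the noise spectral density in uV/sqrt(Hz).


Noise spectral density = Vrms / sqrt(BW).
NSD = 26.59 / sqrt(59533)
NSD = 26.59 / 243.9939
NSD = 0.109 uV/sqrt(Hz)

0.109 uV/sqrt(Hz)


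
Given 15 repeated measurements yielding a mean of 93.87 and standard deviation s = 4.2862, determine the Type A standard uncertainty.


The standard uncertainty for Type A evaluation is u = s / sqrt(n).
u = 4.2862 / sqrt(15)
u = 4.2862 / 3.873
u = 1.1067

1.1067


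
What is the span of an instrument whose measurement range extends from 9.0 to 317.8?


Span = upper range - lower range.
Span = 317.8 - (9.0)
Span = 308.8

308.8


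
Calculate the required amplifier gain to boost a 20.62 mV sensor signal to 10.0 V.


Gain = Vout / Vin (converting to same units).
G = 10.0 V / 20.62 mV
G = 10000.0 mV / 20.62 mV
G = 484.97

484.97


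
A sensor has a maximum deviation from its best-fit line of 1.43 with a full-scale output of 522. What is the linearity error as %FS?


Linearity error = (max deviation / full scale) * 100%.
Linearity = (1.43 / 522) * 100
Linearity = 0.274 %FS

0.274 %FS


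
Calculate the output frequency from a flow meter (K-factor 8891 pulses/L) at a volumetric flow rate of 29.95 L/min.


Frequency = K * Q / 60 (converting L/min to L/s).
f = 8891 * 29.95 / 60
f = 266285.45 / 60
f = 4438.09 Hz

4438.09 Hz


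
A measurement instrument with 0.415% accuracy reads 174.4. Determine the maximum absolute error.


Absolute error = (accuracy% / 100) * reading.
Error = (0.415 / 100) * 174.4
Error = 0.00415 * 174.4
Error = 0.7238

0.7238


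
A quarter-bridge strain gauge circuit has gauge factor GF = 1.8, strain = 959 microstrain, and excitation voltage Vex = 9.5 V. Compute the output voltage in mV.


Quarter bridge output: Vout = (GF * epsilon * Vex) / 4.
Vout = (1.8 * 959e-6 * 9.5) / 4
Vout = 0.0163989 / 4 V
Vout = 0.00409973 V = 4.0997 mV

4.0997 mV


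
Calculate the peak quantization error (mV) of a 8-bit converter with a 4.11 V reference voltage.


The maximum quantization error is +/- LSB/2.
LSB = Vref / 2^n = 4.11 / 256 = 0.01605469 V
Max error = LSB / 2 = 0.01605469 / 2 = 0.00802734 V
Max error = 8.0273 mV

8.0273 mV


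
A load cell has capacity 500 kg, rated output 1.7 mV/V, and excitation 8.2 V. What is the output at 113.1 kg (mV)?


Vout = rated_output * Vex * (load / capacity).
Vout = 1.7 * 8.2 * (113.1 / 500)
Vout = 1.7 * 8.2 * 0.2262
Vout = 3.153 mV

3.153 mV


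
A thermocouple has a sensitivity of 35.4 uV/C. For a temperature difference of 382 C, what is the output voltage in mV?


The thermocouple output V = sensitivity * dT.
V = 35.4 uV/C * 382 C
V = 13522.8 uV
V = 13.523 mV

13.523 mV


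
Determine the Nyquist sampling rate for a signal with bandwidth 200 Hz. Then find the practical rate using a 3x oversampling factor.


By Nyquist theorem, fs_min = 2 * fmax.
fs_min = 2 * 200 = 400 Hz
Practical rate = 3 * fs_min = 3 * 400 = 1200 Hz

fs_min = 400 Hz, fs_practical = 1200 Hz


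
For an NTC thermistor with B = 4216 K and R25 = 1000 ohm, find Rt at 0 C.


NTC thermistor equation: Rt = R25 * exp(B * (1/T - 1/T25)).
T in Kelvin: 273.15 K, T25 = 298.15 K
1/T - 1/T25 = 1/273.15 - 1/298.15 = 0.00030698
B * (1/T - 1/T25) = 4216 * 0.00030698 = 1.2942
Rt = 1000 * exp(1.2942) = 3648.1 ohm

3648.1 ohm


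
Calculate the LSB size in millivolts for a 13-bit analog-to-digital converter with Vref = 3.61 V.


The resolution (LSB) of an ADC is Vref / 2^n.
LSB = 3.61 / 2^13
LSB = 3.61 / 8192
LSB = 0.00044067 V = 0.44067383 mV

0.44067383 mV


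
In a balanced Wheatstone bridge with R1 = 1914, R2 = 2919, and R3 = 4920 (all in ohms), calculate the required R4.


At balance: R1*R4 = R2*R3, so R4 = R2*R3/R1.
R4 = 2919 * 4920 / 1914
R4 = 14361480 / 1914
R4 = 7503.39 ohm

7503.39 ohm


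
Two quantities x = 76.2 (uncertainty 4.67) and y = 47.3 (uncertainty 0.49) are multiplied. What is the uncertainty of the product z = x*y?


For a product z = x*y, the relative uncertainty is:
uz/z = sqrt((ux/x)^2 + (uy/y)^2)
Relative uncertainties: ux/x = 4.67/76.2 = 0.061286
uy/y = 0.49/47.3 = 0.010359
z = 76.2 * 47.3 = 3604.3
uz = 3604.3 * sqrt(0.061286^2 + 0.010359^2) = 224.024

224.024


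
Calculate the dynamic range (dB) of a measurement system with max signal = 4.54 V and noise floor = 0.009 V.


Dynamic range = 20 * log10(Vmax / Vnoise).
DR = 20 * log10(4.54 / 0.009)
DR = 20 * log10(504.44)
DR = 54.06 dB

54.06 dB


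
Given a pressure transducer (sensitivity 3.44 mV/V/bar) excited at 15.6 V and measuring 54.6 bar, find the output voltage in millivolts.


Output = sensitivity * Vex * P.
Vout = 3.44 * 15.6 * 54.6
Vout = 53.664 * 54.6
Vout = 2930.05 mV

2930.05 mV


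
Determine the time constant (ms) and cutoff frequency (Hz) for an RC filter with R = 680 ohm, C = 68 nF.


Time constant: tau = R * C.
tau = 680 * 6.80e-08 = 4.624e-05 s
tau = 0.0462 ms
Cutoff frequency: fc = 1 / (2*pi*R*C).
fc = 1 / (2*pi*4.624e-05) = 3441.93 Hz

tau = 0.0462 ms, fc = 3441.93 Hz


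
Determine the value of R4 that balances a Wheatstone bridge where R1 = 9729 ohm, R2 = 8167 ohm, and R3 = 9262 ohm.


At balance: R1*R4 = R2*R3, so R4 = R2*R3/R1.
R4 = 8167 * 9262 / 9729
R4 = 75642754 / 9729
R4 = 7774.98 ohm

7774.98 ohm


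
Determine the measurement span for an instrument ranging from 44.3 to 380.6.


Span = upper range - lower range.
Span = 380.6 - (44.3)
Span = 336.3

336.3


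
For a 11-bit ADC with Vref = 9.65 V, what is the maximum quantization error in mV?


The maximum quantization error is +/- LSB/2.
LSB = Vref / 2^n = 9.65 / 2048 = 0.00471191 V
Max error = LSB / 2 = 0.00471191 / 2 = 0.00235596 V
Max error = 2.356 mV

2.356 mV


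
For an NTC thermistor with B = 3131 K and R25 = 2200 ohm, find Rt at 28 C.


NTC thermistor equation: Rt = R25 * exp(B * (1/T - 1/T25)).
T in Kelvin: 301.15 K, T25 = 298.15 K
1/T - 1/T25 = 1/301.15 - 1/298.15 = -3.341e-05
B * (1/T - 1/T25) = 3131 * -3.341e-05 = -0.1046
Rt = 2200 * exp(-0.1046) = 1981.5 ohm

1981.5 ohm


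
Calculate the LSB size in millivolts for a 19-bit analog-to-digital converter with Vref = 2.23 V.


The resolution (LSB) of an ADC is Vref / 2^n.
LSB = 2.23 / 2^19
LSB = 2.23 / 524288
LSB = 4.25e-06 V = 0.00425339 mV

0.00425339 mV


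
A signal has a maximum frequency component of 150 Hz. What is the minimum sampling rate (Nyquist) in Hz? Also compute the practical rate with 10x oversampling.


By Nyquist theorem, fs_min = 2 * fmax.
fs_min = 2 * 150 = 300 Hz
Practical rate = 10 * fs_min = 10 * 300 = 3000 Hz

fs_min = 300 Hz, fs_practical = 3000 Hz


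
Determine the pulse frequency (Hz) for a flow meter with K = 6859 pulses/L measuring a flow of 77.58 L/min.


Frequency = K * Q / 60 (converting L/min to L/s).
f = 6859 * 77.58 / 60
f = 532121.22 / 60
f = 8868.69 Hz

8868.69 Hz


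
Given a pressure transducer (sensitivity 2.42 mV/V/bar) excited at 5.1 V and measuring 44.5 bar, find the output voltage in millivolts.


Output = sensitivity * Vex * P.
Vout = 2.42 * 5.1 * 44.5
Vout = 12.342 * 44.5
Vout = 549.22 mV

549.22 mV


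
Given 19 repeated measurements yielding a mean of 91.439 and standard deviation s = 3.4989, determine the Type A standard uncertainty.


The standard uncertainty for Type A evaluation is u = s / sqrt(n).
u = 3.4989 / sqrt(19)
u = 3.4989 / 4.3589
u = 0.8027

0.8027


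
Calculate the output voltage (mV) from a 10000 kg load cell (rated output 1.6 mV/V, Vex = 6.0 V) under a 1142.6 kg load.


Vout = rated_output * Vex * (load / capacity).
Vout = 1.6 * 6.0 * (1142.6 / 10000)
Vout = 1.6 * 6.0 * 0.11426
Vout = 1.097 mV

1.097 mV


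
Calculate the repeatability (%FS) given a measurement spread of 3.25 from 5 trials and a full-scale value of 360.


Repeatability = (spread / full scale) * 100%.
R = (3.25 / 360) * 100
R = 0.903 %FS

0.903 %FS


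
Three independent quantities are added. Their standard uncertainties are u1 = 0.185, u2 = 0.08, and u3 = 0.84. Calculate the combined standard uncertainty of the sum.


For a sum of independent quantities, uc = sqrt(u1^2 + u2^2 + u3^2).
uc = sqrt(0.185^2 + 0.08^2 + 0.84^2)
uc = sqrt(0.034225 + 0.0064 + 0.7056)
uc = 0.8638

0.8638


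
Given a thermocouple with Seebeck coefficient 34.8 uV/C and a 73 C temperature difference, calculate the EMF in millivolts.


The thermocouple output V = sensitivity * dT.
V = 34.8 uV/C * 73 C
V = 2540.4 uV
V = 2.54 mV

2.54 mV


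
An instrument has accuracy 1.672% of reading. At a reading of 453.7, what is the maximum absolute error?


Absolute error = (accuracy% / 100) * reading.
Error = (1.672 / 100) * 453.7
Error = 0.01672 * 453.7
Error = 7.5859

7.5859


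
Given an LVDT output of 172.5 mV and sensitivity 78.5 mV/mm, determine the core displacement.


Displacement = Vout / sensitivity.
d = 172.5 / 78.5
d = 2.197 mm

2.197 mm


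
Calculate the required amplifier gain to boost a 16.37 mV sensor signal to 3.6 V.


Gain = Vout / Vin (converting to same units).
G = 3.6 V / 16.37 mV
G = 3600.0 mV / 16.37 mV
G = 219.91

219.91


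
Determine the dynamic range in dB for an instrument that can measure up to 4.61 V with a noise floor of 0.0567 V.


Dynamic range = 20 * log10(Vmax / Vnoise).
DR = 20 * log10(4.61 / 0.0567)
DR = 20 * log10(81.31)
DR = 38.2 dB

38.2 dB


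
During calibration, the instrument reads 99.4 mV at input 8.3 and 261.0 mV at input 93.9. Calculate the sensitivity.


Sensitivity = (y2 - y1) / (x2 - x1).
S = (261.0 - 99.4) / (93.9 - 8.3)
S = 161.6 / 85.6
S = 1.8879 mV/unit

1.8879 mV/unit


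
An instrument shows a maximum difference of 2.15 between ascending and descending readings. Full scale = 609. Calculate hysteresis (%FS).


Hysteresis = (max difference / full scale) * 100%.
H = (2.15 / 609) * 100
H = 0.353 %FS

0.353 %FS


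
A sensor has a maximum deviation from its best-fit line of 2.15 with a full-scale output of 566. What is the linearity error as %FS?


Linearity error = (max deviation / full scale) * 100%.
Linearity = (2.15 / 566) * 100
Linearity = 0.38 %FS

0.38 %FS


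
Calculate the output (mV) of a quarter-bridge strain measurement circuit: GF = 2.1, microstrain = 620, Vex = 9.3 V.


Quarter bridge output: Vout = (GF * epsilon * Vex) / 4.
Vout = (2.1 * 620e-6 * 9.3) / 4
Vout = 0.0121086 / 4 V
Vout = 0.00302715 V = 3.0272 mV

3.0272 mV


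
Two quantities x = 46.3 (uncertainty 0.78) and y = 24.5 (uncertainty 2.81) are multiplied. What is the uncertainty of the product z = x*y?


For a product z = x*y, the relative uncertainty is:
uz/z = sqrt((ux/x)^2 + (uy/y)^2)
Relative uncertainties: ux/x = 0.78/46.3 = 0.016847
uy/y = 2.81/24.5 = 0.114694
z = 46.3 * 24.5 = 1134.3
uz = 1134.3 * sqrt(0.016847^2 + 0.114694^2) = 131.499

131.499


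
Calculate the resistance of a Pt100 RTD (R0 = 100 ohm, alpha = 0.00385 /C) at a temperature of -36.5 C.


The RTD equation: Rt = R0 * (1 + alpha * T).
Rt = 100 * (1 + 0.00385 * -36.5)
Rt = 100 * (1 + -0.140525)
Rt = 100 * 0.859475
Rt = 85.948 ohm

85.948 ohm


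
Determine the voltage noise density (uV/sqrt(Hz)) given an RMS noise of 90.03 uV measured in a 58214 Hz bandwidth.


Noise spectral density = Vrms / sqrt(BW).
NSD = 90.03 / sqrt(58214)
NSD = 90.03 / 241.2758
NSD = 0.3731 uV/sqrt(Hz)

0.3731 uV/sqrt(Hz)


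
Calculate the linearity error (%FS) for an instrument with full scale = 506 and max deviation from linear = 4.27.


Linearity error = (max deviation / full scale) * 100%.
Linearity = (4.27 / 506) * 100
Linearity = 0.844 %FS

0.844 %FS


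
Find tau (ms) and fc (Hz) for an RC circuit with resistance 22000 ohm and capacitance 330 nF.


Time constant: tau = R * C.
tau = 22000 * 3.30e-07 = 0.00726 s
tau = 7.26 ms
Cutoff frequency: fc = 1 / (2*pi*R*C).
fc = 1 / (2*pi*0.00726) = 21.92 Hz

tau = 7.26 ms, fc = 21.92 Hz


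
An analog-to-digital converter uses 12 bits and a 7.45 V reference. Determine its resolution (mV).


The resolution (LSB) of an ADC is Vref / 2^n.
LSB = 7.45 / 2^12
LSB = 7.45 / 4096
LSB = 0.00181885 V = 1.81884766 mV

1.81884766 mV


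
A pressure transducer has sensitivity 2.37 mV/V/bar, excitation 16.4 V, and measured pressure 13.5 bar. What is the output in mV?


Output = sensitivity * Vex * P.
Vout = 2.37 * 16.4 * 13.5
Vout = 38.868 * 13.5
Vout = 524.72 mV

524.72 mV


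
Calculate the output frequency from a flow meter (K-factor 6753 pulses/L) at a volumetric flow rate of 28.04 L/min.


Frequency = K * Q / 60 (converting L/min to L/s).
f = 6753 * 28.04 / 60
f = 189354.12 / 60
f = 3155.9 Hz

3155.9 Hz


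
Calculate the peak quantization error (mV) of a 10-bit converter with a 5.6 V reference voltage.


The maximum quantization error is +/- LSB/2.
LSB = Vref / 2^n = 5.6 / 1024 = 0.00546875 V
Max error = LSB / 2 = 0.00546875 / 2 = 0.00273437 V
Max error = 2.7344 mV

2.7344 mV


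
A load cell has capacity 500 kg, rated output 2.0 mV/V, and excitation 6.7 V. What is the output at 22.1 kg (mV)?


Vout = rated_output * Vex * (load / capacity).
Vout = 2.0 * 6.7 * (22.1 / 500)
Vout = 2.0 * 6.7 * 0.0442
Vout = 0.592 mV

0.592 mV


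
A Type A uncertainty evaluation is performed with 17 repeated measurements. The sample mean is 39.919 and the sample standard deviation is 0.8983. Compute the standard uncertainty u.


The standard uncertainty for Type A evaluation is u = s / sqrt(n).
u = 0.8983 / sqrt(17)
u = 0.8983 / 4.1231
u = 0.2179

0.2179


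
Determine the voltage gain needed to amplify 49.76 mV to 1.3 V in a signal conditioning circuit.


Gain = Vout / Vin (converting to same units).
G = 1.3 V / 49.76 mV
G = 1300.0 mV / 49.76 mV
G = 26.13

26.13


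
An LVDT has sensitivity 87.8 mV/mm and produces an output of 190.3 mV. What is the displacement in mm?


Displacement = Vout / sensitivity.
d = 190.3 / 87.8
d = 2.167 mm

2.167 mm


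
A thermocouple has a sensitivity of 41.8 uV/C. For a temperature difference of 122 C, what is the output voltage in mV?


The thermocouple output V = sensitivity * dT.
V = 41.8 uV/C * 122 C
V = 5099.6 uV
V = 5.1 mV

5.1 mV


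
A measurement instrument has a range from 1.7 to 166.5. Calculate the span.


Span = upper range - lower range.
Span = 166.5 - (1.7)
Span = 164.8

164.8


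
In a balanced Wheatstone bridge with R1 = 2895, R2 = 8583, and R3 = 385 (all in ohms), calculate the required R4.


At balance: R1*R4 = R2*R3, so R4 = R2*R3/R1.
R4 = 8583 * 385 / 2895
R4 = 3304455 / 2895
R4 = 1141.44 ohm

1141.44 ohm


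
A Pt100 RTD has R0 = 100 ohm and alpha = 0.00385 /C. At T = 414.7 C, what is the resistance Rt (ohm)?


The RTD equation: Rt = R0 * (1 + alpha * T).
Rt = 100 * (1 + 0.00385 * 414.7)
Rt = 100 * (1 + 1.596595)
Rt = 100 * 2.596595
Rt = 259.659 ohm

259.659 ohm


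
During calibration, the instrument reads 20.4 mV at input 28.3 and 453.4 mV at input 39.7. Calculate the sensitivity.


Sensitivity = (y2 - y1) / (x2 - x1).
S = (453.4 - 20.4) / (39.7 - 28.3)
S = 433.0 / 11.4
S = 37.9825 mV/unit

37.9825 mV/unit


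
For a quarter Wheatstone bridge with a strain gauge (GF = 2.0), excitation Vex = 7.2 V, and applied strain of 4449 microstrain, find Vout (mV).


Quarter bridge output: Vout = (GF * epsilon * Vex) / 4.
Vout = (2.0 * 4449e-6 * 7.2) / 4
Vout = 0.0640656 / 4 V
Vout = 0.0160164 V = 16.0164 mV

16.0164 mV


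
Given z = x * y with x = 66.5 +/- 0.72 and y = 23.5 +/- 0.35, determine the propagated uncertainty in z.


For a product z = x*y, the relative uncertainty is:
uz/z = sqrt((ux/x)^2 + (uy/y)^2)
Relative uncertainties: ux/x = 0.72/66.5 = 0.010827
uy/y = 0.35/23.5 = 0.014894
z = 66.5 * 23.5 = 1562.8
uz = 1562.8 * sqrt(0.010827^2 + 0.014894^2) = 28.775

28.775


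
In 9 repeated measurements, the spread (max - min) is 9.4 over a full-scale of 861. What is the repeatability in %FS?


Repeatability = (spread / full scale) * 100%.
R = (9.4 / 861) * 100
R = 1.092 %FS

1.092 %FS


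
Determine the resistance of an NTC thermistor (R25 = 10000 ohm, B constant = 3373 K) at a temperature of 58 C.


NTC thermistor equation: Rt = R25 * exp(B * (1/T - 1/T25)).
T in Kelvin: 331.15 K, T25 = 298.15 K
1/T - 1/T25 = 1/331.15 - 1/298.15 = -0.00033424
B * (1/T - 1/T25) = 3373 * -0.00033424 = -1.1274
Rt = 10000 * exp(-1.1274) = 3238.8 ohm

3238.8 ohm


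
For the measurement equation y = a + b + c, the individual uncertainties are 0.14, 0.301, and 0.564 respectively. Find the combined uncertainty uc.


For a sum of independent quantities, uc = sqrt(u1^2 + u2^2 + u3^2).
uc = sqrt(0.14^2 + 0.301^2 + 0.564^2)
uc = sqrt(0.0196 + 0.090601 + 0.318096)
uc = 0.6544

0.6544


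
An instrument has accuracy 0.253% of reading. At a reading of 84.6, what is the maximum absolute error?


Absolute error = (accuracy% / 100) * reading.
Error = (0.253 / 100) * 84.6
Error = 0.00253 * 84.6
Error = 0.214

0.214


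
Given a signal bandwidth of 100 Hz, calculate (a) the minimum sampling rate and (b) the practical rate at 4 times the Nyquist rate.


By Nyquist theorem, fs_min = 2 * fmax.
fs_min = 2 * 100 = 200 Hz
Practical rate = 4 * fs_min = 4 * 200 = 800 Hz

fs_min = 200 Hz, fs_practical = 800 Hz


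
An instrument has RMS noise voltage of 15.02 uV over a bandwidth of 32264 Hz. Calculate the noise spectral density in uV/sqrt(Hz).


Noise spectral density = Vrms / sqrt(BW).
NSD = 15.02 / sqrt(32264)
NSD = 15.02 / 179.6218
NSD = 0.0836 uV/sqrt(Hz)

0.0836 uV/sqrt(Hz)


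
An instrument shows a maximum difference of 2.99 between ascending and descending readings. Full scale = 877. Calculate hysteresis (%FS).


Hysteresis = (max difference / full scale) * 100%.
H = (2.99 / 877) * 100
H = 0.341 %FS

0.341 %FS


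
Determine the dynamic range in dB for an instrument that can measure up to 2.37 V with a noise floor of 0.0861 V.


Dynamic range = 20 * log10(Vmax / Vnoise).
DR = 20 * log10(2.37 / 0.0861)
DR = 20 * log10(27.53)
DR = 28.79 dB

28.79 dB


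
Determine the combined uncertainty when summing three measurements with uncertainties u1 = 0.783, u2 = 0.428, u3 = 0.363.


For a sum of independent quantities, uc = sqrt(u1^2 + u2^2 + u3^2).
uc = sqrt(0.783^2 + 0.428^2 + 0.363^2)
uc = sqrt(0.613089 + 0.183184 + 0.131769)
uc = 0.9633

0.9633


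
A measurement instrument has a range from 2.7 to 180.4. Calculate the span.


Span = upper range - lower range.
Span = 180.4 - (2.7)
Span = 177.7

177.7


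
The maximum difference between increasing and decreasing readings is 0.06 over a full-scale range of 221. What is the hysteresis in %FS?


Hysteresis = (max difference / full scale) * 100%.
H = (0.06 / 221) * 100
H = 0.027 %FS

0.027 %FS


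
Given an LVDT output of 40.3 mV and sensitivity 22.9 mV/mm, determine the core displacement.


Displacement = Vout / sensitivity.
d = 40.3 / 22.9
d = 1.76 mm

1.76 mm


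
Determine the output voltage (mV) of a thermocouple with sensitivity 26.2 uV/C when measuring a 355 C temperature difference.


The thermocouple output V = sensitivity * dT.
V = 26.2 uV/C * 355 C
V = 9301.0 uV
V = 9.301 mV

9.301 mV


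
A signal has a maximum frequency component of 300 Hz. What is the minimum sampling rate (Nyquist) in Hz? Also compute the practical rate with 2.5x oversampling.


By Nyquist theorem, fs_min = 2 * fmax.
fs_min = 2 * 300 = 600 Hz
Practical rate = 2.5 * fs_min = 2.5 * 600 = 1500 Hz

fs_min = 600 Hz, fs_practical = 1500 Hz


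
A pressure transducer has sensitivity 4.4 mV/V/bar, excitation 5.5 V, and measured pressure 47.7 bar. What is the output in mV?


Output = sensitivity * Vex * P.
Vout = 4.4 * 5.5 * 47.7
Vout = 24.2 * 47.7
Vout = 1154.34 mV

1154.34 mV


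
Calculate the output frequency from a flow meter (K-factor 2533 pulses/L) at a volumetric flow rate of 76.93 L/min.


Frequency = K * Q / 60 (converting L/min to L/s).
f = 2533 * 76.93 / 60
f = 194863.69 / 60
f = 3247.73 Hz

3247.73 Hz


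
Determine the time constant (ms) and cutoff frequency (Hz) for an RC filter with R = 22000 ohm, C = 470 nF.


Time constant: tau = R * C.
tau = 22000 * 4.70e-07 = 0.01034 s
tau = 10.34 ms
Cutoff frequency: fc = 1 / (2*pi*R*C).
fc = 1 / (2*pi*0.01034) = 15.39 Hz

tau = 10.34 ms, fc = 15.39 Hz


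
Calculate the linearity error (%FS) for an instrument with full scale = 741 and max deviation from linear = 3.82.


Linearity error = (max deviation / full scale) * 100%.
Linearity = (3.82 / 741) * 100
Linearity = 0.516 %FS

0.516 %FS


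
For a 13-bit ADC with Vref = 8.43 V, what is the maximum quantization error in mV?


The maximum quantization error is +/- LSB/2.
LSB = Vref / 2^n = 8.43 / 8192 = 0.00102905 V
Max error = LSB / 2 = 0.00102905 / 2 = 0.00051453 V
Max error = 0.5145 mV

0.5145 mV


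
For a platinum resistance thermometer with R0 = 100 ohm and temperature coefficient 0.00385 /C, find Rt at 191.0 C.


The RTD equation: Rt = R0 * (1 + alpha * T).
Rt = 100 * (1 + 0.00385 * 191.0)
Rt = 100 * (1 + 0.73535)
Rt = 100 * 1.73535
Rt = 173.535 ohm

173.535 ohm


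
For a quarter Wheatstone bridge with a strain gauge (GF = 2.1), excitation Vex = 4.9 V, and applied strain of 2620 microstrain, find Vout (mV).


Quarter bridge output: Vout = (GF * epsilon * Vex) / 4.
Vout = (2.1 * 2620e-6 * 4.9) / 4
Vout = 0.0269598 / 4 V
Vout = 0.00673995 V = 6.74 mV

6.74 mV


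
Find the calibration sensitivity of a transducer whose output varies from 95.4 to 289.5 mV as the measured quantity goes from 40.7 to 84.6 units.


Sensitivity = (y2 - y1) / (x2 - x1).
S = (289.5 - 95.4) / (84.6 - 40.7)
S = 194.1 / 43.9
S = 4.4214 mV/unit

4.4214 mV/unit


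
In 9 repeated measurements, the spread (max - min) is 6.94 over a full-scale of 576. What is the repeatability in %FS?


Repeatability = (spread / full scale) * 100%.
R = (6.94 / 576) * 100
R = 1.205 %FS

1.205 %FS


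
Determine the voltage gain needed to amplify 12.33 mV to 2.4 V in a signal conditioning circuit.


Gain = Vout / Vin (converting to same units).
G = 2.4 V / 12.33 mV
G = 2400.0 mV / 12.33 mV
G = 194.65

194.65


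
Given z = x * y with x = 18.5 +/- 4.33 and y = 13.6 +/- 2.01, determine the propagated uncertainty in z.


For a product z = x*y, the relative uncertainty is:
uz/z = sqrt((ux/x)^2 + (uy/y)^2)
Relative uncertainties: ux/x = 4.33/18.5 = 0.234054
uy/y = 2.01/13.6 = 0.147794
z = 18.5 * 13.6 = 251.6
uz = 251.6 * sqrt(0.234054^2 + 0.147794^2) = 69.646

69.646


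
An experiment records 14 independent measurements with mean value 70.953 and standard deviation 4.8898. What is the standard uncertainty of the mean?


The standard uncertainty for Type A evaluation is u = s / sqrt(n).
u = 4.8898 / sqrt(14)
u = 4.8898 / 3.7417
u = 1.3069

1.3069


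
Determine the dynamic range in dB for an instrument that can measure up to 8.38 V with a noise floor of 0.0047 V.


Dynamic range = 20 * log10(Vmax / Vnoise).
DR = 20 * log10(8.38 / 0.0047)
DR = 20 * log10(1782.98)
DR = 65.02 dB

65.02 dB


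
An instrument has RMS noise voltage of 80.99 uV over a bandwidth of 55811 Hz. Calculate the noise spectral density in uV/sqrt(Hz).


Noise spectral density = Vrms / sqrt(BW).
NSD = 80.99 / sqrt(55811)
NSD = 80.99 / 236.2435
NSD = 0.3428 uV/sqrt(Hz)

0.3428 uV/sqrt(Hz)


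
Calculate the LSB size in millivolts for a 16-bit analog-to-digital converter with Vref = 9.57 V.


The resolution (LSB) of an ADC is Vref / 2^n.
LSB = 9.57 / 2^16
LSB = 9.57 / 65536
LSB = 0.00014603 V = 0.14602661 mV

0.14602661 mV


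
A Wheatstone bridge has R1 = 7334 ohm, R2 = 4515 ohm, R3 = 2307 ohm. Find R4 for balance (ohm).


At balance: R1*R4 = R2*R3, so R4 = R2*R3/R1.
R4 = 4515 * 2307 / 7334
R4 = 10416105 / 7334
R4 = 1420.25 ohm

1420.25 ohm


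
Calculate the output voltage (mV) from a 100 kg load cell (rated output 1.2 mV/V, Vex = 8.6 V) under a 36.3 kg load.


Vout = rated_output * Vex * (load / capacity).
Vout = 1.2 * 8.6 * (36.3 / 100)
Vout = 1.2 * 8.6 * 0.363
Vout = 3.746 mV

3.746 mV


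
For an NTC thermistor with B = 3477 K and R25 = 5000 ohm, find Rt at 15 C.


NTC thermistor equation: Rt = R25 * exp(B * (1/T - 1/T25)).
T in Kelvin: 288.15 K, T25 = 298.15 K
1/T - 1/T25 = 1/288.15 - 1/298.15 = 0.0001164
B * (1/T - 1/T25) = 3477 * 0.0001164 = 0.4047
Rt = 5000 * exp(0.4047) = 7494.4 ohm

7494.4 ohm


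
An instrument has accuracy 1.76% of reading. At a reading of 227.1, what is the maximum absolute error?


Absolute error = (accuracy% / 100) * reading.
Error = (1.76 / 100) * 227.1
Error = 0.0176 * 227.1
Error = 3.997

3.997


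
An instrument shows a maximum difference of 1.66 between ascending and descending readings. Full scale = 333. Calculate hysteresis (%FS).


Hysteresis = (max difference / full scale) * 100%.
H = (1.66 / 333) * 100
H = 0.498 %FS

0.498 %FS


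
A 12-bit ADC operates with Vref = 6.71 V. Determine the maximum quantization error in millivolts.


The maximum quantization error is +/- LSB/2.
LSB = Vref / 2^n = 6.71 / 4096 = 0.00163818 V
Max error = LSB / 2 = 0.00163818 / 2 = 0.00081909 V
Max error = 0.8191 mV

0.8191 mV


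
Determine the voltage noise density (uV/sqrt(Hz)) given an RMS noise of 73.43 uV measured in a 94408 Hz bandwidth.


Noise spectral density = Vrms / sqrt(BW).
NSD = 73.43 / sqrt(94408)
NSD = 73.43 / 307.2588
NSD = 0.239 uV/sqrt(Hz)

0.239 uV/sqrt(Hz)


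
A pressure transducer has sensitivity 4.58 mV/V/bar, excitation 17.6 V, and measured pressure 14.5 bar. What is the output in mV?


Output = sensitivity * Vex * P.
Vout = 4.58 * 17.6 * 14.5
Vout = 80.608 * 14.5
Vout = 1168.82 mV

1168.82 mV


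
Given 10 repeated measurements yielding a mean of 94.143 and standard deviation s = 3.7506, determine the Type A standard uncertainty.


The standard uncertainty for Type A evaluation is u = s / sqrt(n).
u = 3.7506 / sqrt(10)
u = 3.7506 / 3.1623
u = 1.186

1.186


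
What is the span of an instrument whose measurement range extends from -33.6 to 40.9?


Span = upper range - lower range.
Span = 40.9 - (-33.6)
Span = 74.5

74.5


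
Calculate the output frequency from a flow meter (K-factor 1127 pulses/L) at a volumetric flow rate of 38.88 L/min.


Frequency = K * Q / 60 (converting L/min to L/s).
f = 1127 * 38.88 / 60
f = 43817.76 / 60
f = 730.3 Hz

730.3 Hz


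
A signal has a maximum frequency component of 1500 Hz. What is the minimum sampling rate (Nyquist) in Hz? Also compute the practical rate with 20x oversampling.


By Nyquist theorem, fs_min = 2 * fmax.
fs_min = 2 * 1500 = 3000 Hz
Practical rate = 20 * fs_min = 20 * 3000 = 60000 Hz

fs_min = 3000 Hz, fs_practical = 60000 Hz


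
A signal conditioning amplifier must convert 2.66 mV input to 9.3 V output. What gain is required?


Gain = Vout / Vin (converting to same units).
G = 9.3 V / 2.66 mV
G = 9300.0 mV / 2.66 mV
G = 3496.24

3496.24


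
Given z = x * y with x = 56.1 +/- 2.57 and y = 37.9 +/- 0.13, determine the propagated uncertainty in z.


For a product z = x*y, the relative uncertainty is:
uz/z = sqrt((ux/x)^2 + (uy/y)^2)
Relative uncertainties: ux/x = 2.57/56.1 = 0.045811
uy/y = 0.13/37.9 = 0.00343
z = 56.1 * 37.9 = 2126.2
uz = 2126.2 * sqrt(0.045811^2 + 0.00343^2) = 97.676

97.676


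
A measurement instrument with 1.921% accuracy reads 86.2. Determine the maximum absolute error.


Absolute error = (accuracy% / 100) * reading.
Error = (1.921 / 100) * 86.2
Error = 0.01921 * 86.2
Error = 1.6559

1.6559


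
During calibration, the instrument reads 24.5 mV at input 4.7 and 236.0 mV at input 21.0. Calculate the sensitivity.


Sensitivity = (y2 - y1) / (x2 - x1).
S = (236.0 - 24.5) / (21.0 - 4.7)
S = 211.5 / 16.3
S = 12.9755 mV/unit

12.9755 mV/unit


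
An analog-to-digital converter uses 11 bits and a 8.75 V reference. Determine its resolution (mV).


The resolution (LSB) of an ADC is Vref / 2^n.
LSB = 8.75 / 2^11
LSB = 8.75 / 2048
LSB = 0.00427246 V = 4.27246094 mV

4.27246094 mV


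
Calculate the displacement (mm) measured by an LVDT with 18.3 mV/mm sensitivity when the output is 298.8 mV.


Displacement = Vout / sensitivity.
d = 298.8 / 18.3
d = 16.328 mm

16.328 mm


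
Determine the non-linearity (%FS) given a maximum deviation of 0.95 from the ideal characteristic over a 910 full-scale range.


Linearity error = (max deviation / full scale) * 100%.
Linearity = (0.95 / 910) * 100
Linearity = 0.104 %FS

0.104 %FS


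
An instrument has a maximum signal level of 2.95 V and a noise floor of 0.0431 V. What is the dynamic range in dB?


Dynamic range = 20 * log10(Vmax / Vnoise).
DR = 20 * log10(2.95 / 0.0431)
DR = 20 * log10(68.45)
DR = 36.71 dB

36.71 dB


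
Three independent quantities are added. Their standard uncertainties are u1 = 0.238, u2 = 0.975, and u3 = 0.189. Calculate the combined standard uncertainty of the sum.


For a sum of independent quantities, uc = sqrt(u1^2 + u2^2 + u3^2).
uc = sqrt(0.238^2 + 0.975^2 + 0.189^2)
uc = sqrt(0.056644 + 0.950625 + 0.035721)
uc = 1.0213

1.0213


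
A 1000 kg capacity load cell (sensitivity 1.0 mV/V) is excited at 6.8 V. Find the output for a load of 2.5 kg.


Vout = rated_output * Vex * (load / capacity).
Vout = 1.0 * 6.8 * (2.5 / 1000)
Vout = 1.0 * 6.8 * 0.0025
Vout = 0.017 mV

0.017 mV


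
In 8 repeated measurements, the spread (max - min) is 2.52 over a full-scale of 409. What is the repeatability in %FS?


Repeatability = (spread / full scale) * 100%.
R = (2.52 / 409) * 100
R = 0.616 %FS

0.616 %FS


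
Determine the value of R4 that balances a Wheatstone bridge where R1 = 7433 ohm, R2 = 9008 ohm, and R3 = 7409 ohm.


At balance: R1*R4 = R2*R3, so R4 = R2*R3/R1.
R4 = 9008 * 7409 / 7433
R4 = 66740272 / 7433
R4 = 8978.91 ohm

8978.91 ohm


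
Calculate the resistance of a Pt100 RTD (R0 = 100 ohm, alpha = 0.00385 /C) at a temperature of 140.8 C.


The RTD equation: Rt = R0 * (1 + alpha * T).
Rt = 100 * (1 + 0.00385 * 140.8)
Rt = 100 * (1 + 0.54208)
Rt = 100 * 1.54208
Rt = 154.208 ohm

154.208 ohm


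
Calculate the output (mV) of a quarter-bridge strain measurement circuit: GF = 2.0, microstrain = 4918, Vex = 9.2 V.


Quarter bridge output: Vout = (GF * epsilon * Vex) / 4.
Vout = (2.0 * 4918e-6 * 9.2) / 4
Vout = 0.0904912 / 4 V
Vout = 0.0226228 V = 22.6228 mV

22.6228 mV


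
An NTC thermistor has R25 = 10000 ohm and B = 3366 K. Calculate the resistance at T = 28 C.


NTC thermistor equation: Rt = R25 * exp(B * (1/T - 1/T25)).
T in Kelvin: 301.15 K, T25 = 298.15 K
1/T - 1/T25 = 1/301.15 - 1/298.15 = -3.341e-05
B * (1/T - 1/T25) = 3366 * -3.341e-05 = -0.1125
Rt = 10000 * exp(-0.1125) = 8936.3 ohm

8936.3 ohm


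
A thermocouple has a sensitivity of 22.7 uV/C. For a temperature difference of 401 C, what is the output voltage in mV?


The thermocouple output V = sensitivity * dT.
V = 22.7 uV/C * 401 C
V = 9102.7 uV
V = 9.103 mV

9.103 mV


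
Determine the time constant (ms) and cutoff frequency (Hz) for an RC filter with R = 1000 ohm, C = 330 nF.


Time constant: tau = R * C.
tau = 1000 * 3.30e-07 = 0.00033 s
tau = 0.33 ms
Cutoff frequency: fc = 1 / (2*pi*R*C).
fc = 1 / (2*pi*0.00033) = 482.29 Hz

tau = 0.33 ms, fc = 482.29 Hz


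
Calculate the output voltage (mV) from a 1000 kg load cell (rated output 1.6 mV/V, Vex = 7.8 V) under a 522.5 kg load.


Vout = rated_output * Vex * (load / capacity).
Vout = 1.6 * 7.8 * (522.5 / 1000)
Vout = 1.6 * 7.8 * 0.5225
Vout = 6.521 mV

6.521 mV


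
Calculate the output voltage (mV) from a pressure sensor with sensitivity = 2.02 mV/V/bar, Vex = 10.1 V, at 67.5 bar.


Output = sensitivity * Vex * P.
Vout = 2.02 * 10.1 * 67.5
Vout = 20.402 * 67.5
Vout = 1377.13 mV

1377.13 mV
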